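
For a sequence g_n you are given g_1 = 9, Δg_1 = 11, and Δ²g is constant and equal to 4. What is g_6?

Build the table forward from the leading diagonal:
Second differences: 4, 4, 4, 4, 4, 4
First differences: 11, 15, 19, 23, 27, 31
g: 9, 20, 35, 54, 77, 104

104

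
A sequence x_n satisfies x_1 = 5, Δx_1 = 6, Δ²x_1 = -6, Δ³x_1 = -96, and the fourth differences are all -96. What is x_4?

-91

Build the table forward from the leading diagonal:
Fourth differences: -96, -96, -96, -96
Third differences: -96, -192, -288, -384
Second differences: -6, -102, -294, -582
First differences: 6, 0, -102, -396
x: 5, 11, 11, -91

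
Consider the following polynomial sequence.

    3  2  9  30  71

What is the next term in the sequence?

138

First differences: -1, 7, 21, 41
Second differences: 8, 14, 20
Third differences: 6, 6
Third differences constant at 6.
20 + 6 = 26;  41 + 26 = 67;  71 + 67 = 138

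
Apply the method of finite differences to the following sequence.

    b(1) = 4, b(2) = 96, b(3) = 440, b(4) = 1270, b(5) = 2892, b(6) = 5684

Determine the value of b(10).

38632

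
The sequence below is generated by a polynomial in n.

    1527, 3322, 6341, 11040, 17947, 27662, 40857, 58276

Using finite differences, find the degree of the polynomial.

D1: 1795, 3019, 4699, 6907, 9715, 13195, 17419
D2: 1224, 1680, 2208, 2808, 3480, 4224
D3: 456, 528, 600, 672, 744
D4: 72, 72, 72, 72
The fourth differences are constant, so the polynomial has degree 4.

4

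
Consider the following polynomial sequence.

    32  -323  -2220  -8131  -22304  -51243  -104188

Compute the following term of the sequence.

-193595

D1: -355  -1897  -5911  -14173  -28939  -52945
D2: -1542  -4014  -8262  -14766  -24006
D3: -2472  -4248  -6504  -9240
D4: -1776  -2256  -2736
D5: -480  -480
The fifth differences are constant (-480).
-2736 − 480 = -3216;  -9240 − 3216 = -12456;  -24006 − 12456 = -36462;  -52945 − 36462 = -89407;  -104188 − 89407 = -193595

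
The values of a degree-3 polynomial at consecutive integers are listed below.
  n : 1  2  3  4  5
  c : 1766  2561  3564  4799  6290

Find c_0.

1155

Δ: 795, 1003, 1235, 1491
Δ²: 208, 232, 256
Δ³: 24, 24
The third differences are constant at 24.
Work back: 208 − 24 = 184;  795 − 184 = 611;  1766 − 611 = 1155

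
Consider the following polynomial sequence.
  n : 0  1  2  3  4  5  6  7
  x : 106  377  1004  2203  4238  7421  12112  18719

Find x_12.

98134

271 , 627 , 1199 , 2035 , 3183 , 4691 , 6607
356 , 572 , 836 , 1148 , 1508 , 1916
216 , 264 , 312 , 360 , 408
48 , 48 , 48 , 48
Fourth differences constant at 48.
408 + 48 = 456;  1916 + 456 = 2372;  6607 + 2372 = 8979;  18719 + 8979 = 27698
456 + 48 = 504;  2372 + 504 = 2876;  8979 + 2876 = 11855;  27698 + 11855 = 39553
504 + 48 = 552;  2876 + 552 = 3428;  11855 + 3428 = 15283;  39553 + 15283 = 54836
552 + 48 = 600;  3428 + 600 = 4028;  15283 + 4028 = 19311;  54836 + 19311 = 74147
600 + 48 = 648;  4028 + 648 = 4676;  19311 + 4676 = 23987;  74147 + 23987 = 98134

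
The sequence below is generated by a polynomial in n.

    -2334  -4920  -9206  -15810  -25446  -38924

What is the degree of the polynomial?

First differences: -2586, -4286, -6604, -9636, -13478
Second differences: -1700, -2318, -3032, -3842
Third differences: -618, -714, -810
Fourth differences: -96, -96
The fourth differences are constant, so the polynomial has degree 4.

4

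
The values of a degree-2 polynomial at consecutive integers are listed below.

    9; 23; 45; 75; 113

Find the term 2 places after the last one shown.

14 , 22 , 30 , 38
8 , 8 , 8
The second differences are constant (8).
38 + 8 = 46;  113 + 46 = 159
46 + 8 = 54;  159 + 54 = 213

213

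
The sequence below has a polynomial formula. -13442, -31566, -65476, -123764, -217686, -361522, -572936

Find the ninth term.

First differences: -18124, -33910, -58288, -93922, -143836, -211414
Second differences: -15786, -24378, -35634, -49914, -67578
Third differences: -8592, -11256, -14280, -17664
Fourth differences: -2664, -3024, -3384
Fifth differences: -360, -360
The fifth differences are constant (-360).
-3384 − 360 = -3744;  -17664 − 3744 = -21408;  -67578 − 21408 = -88986;  -211414 − 88986 = -300400;  -572936 − 300400 = -873336
-3744 − 360 = -4104;  -21408 − 4104 = -25512;  -88986 − 25512 = -114498;  -300400 − 114498 = -414898;  -873336 − 414898 = -1288234

-1288234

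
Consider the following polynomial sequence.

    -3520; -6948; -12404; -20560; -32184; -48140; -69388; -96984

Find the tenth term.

-175924

D1: -3428 , -5456 , -8156 , -11624 , -15956 , -21248 , -27596
D2: -2028 , -2700 , -3468 , -4332 , -5292 , -6348
D3: -672 , -768 , -864 , -960 , -1056
D4: -96 , -96 , -96 , -96
Fourth differences constant at -96.
-1056 − 96 = -1152;  -6348 − 1152 = -7500;  -27596 − 7500 = -35096;  -96984 − 35096 = -132080
-1152 − 96 = -1248;  -7500 − 1248 = -8748;  -35096 − 8748 = -43844;  -132080 − 43844 = -175924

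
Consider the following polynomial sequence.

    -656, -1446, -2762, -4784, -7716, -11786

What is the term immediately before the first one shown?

-236

-790  -1316  -2022  -2932  -4070
-526  -706  -910  -1138
-180  -204  -228
-24  -24
The fourth differences are constant at -24.
Work back: -180 + 24 = -156;  -526 + 156 = -370;  -790 + 370 = -420;  -656 + 420 = -236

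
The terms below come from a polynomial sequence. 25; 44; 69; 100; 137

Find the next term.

180

19, 25, 31, 37
6, 6, 6
Constant second difference = 6, so extend:
37 + 6 = 43;  137 + 43 = 180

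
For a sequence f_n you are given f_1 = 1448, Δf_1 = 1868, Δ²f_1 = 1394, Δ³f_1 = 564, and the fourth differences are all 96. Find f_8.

66898

Build the table forward from the leading diagonal:
Fourth differences: 96  96  96  96  96  96  96  96
Third differences: 564  660  756  852  948  1044  1140  1236
Second differences: 1394  1958  2618  3374  4226  5174  6218  7358
First differences: 1868  3262  5220  7838  11212  15438  20612  26830
f: 1448  3316  6578  11798  19636  30848  46286  66898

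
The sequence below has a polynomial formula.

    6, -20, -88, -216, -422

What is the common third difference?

-18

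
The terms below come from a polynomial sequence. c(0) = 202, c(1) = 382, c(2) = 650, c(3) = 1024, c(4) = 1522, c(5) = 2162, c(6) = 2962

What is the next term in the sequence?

3940

180  268  374  498  640  800
88  106  124  142  160
18  18  18  18
Constant third difference = 18, so extend:
160 + 18 = 178;  800 + 178 = 978;  2962 + 978 = 3940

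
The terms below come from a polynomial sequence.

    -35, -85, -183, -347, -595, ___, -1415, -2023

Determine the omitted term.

-945

Using the first 5 terms:
D1: -50, -98, -164, -248
D2: -48, -66, -84
D3: -18, -18
Constant third difference = -18.
Extend forward: -84 − 18 = -102;  -248 − 102 = -350;  -595 − 350 = -945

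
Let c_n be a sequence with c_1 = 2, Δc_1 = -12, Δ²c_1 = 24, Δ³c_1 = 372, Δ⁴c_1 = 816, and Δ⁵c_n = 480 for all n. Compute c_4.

410

Build the table forward from the leading diagonal:
D5: 480, 480, 480, 480
D4: 816, 1296, 1776, 2256
D3: 372, 1188, 2484, 4260
D2: 24, 396, 1584, 4068
D1: -12, 12, 408, 1992
c: 2, -10, 2, 410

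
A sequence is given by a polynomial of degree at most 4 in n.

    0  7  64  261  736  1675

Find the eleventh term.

Δ: 7  57  197  475  939
Δ²: 50  140  278  464
Δ³: 90  138  186
Δ⁴: 48  48
The fourth differences are constant (48).
186 + 48 = 234;  464 + 234 = 698;  939 + 698 = 1637;  1675 + 1637 = 3312
234 + 48 = 282;  698 + 282 = 980;  1637 + 980 = 2617;  3312 + 2617 = 5929
282 + 48 = 330;  980 + 330 = 1310;  2617 + 1310 = 3927;  5929 + 3927 = 9856
330 + 48 = 378;  1310 + 378 = 1688;  3927 + 1688 = 5615;  9856 + 5615 = 15471
378 + 48 = 426;  1688 + 426 = 2114;  5615 + 2114 = 7729;  15471 + 7729 = 23200

23200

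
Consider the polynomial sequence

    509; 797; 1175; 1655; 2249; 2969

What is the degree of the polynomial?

D1: 288, 378, 480, 594, 720
D2: 90, 102, 114, 126
D3: 12, 12, 12
The third differences are constant, so the polynomial has degree 3.

3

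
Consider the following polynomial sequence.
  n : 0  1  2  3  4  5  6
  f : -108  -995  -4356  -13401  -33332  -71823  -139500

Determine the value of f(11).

-1554705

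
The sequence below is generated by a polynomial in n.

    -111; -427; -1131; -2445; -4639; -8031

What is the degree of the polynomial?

4

First differences: -316, -704, -1314, -2194, -3392
Second differences: -388, -610, -880, -1198
Third differences: -222, -270, -318
Fourth differences: -48, -48
The fourth differences are constant, so the polynomial has degree 4.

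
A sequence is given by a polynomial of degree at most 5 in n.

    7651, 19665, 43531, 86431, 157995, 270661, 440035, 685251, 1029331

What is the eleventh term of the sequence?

2127771

12014 , 23866 , 42900 , 71564 , 112666 , 169374 , 245216 , 344080
11852 , 19034 , 28664 , 41102 , 56708 , 75842 , 98864
7182 , 9630 , 12438 , 15606 , 19134 , 23022
2448 , 2808 , 3168 , 3528 , 3888
360 , 360 , 360 , 360
Constant fifth difference = 360, so extend:
3888 + 360 = 4248;  23022 + 4248 = 27270;  98864 + 27270 = 126134;  344080 + 126134 = 470214;  1029331 + 470214 = 1499545
4248 + 360 = 4608;  27270 + 4608 = 31878;  126134 + 31878 = 158012;  470214 + 158012 = 628226;  1499545 + 628226 = 2127771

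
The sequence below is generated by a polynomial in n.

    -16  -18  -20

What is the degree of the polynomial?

1

-2, -2
The first differences are constant, so the polynomial has degree 1.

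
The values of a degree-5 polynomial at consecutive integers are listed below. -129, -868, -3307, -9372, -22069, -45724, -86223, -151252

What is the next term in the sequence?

-250537

D1: -739 , -2439 , -6065 , -12697 , -23655 , -40499 , -65029
D2: -1700 , -3626 , -6632 , -10958 , -16844 , -24530
D3: -1926 , -3006 , -4326 , -5886 , -7686
D4: -1080 , -1320 , -1560 , -1800
D5: -240 , -240 , -240
Fifth differences constant at -240.
-1800 − 240 = -2040;  -7686 − 2040 = -9726;  -24530 − 9726 = -34256;  -65029 − 34256 = -99285;  -151252 − 99285 = -250537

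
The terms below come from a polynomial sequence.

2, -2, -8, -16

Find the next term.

D1: -4, -6, -8
D2: -2, -2
Second differences constant at -2.
-8 − 2 = -10;  -16 − 10 = -26

-26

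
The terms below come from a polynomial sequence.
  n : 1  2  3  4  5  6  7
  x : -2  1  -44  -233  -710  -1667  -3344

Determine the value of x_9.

Δ: 3  -45  -189  -477  -957  -1677
Δ²: -48  -144  -288  -480  -720
Δ³: -96  -144  -192  -240
Δ⁴: -48  -48  -48
Constant fourth difference = -48, so extend:
-240 − 48 = -288;  -720 − 288 = -1008;  -1677 − 1008 = -2685;  -3344 − 2685 = -6029
-288 − 48 = -336;  -1008 − 336 = -1344;  -2685 − 1344 = -4029;  -6029 − 4029 = -10058

-10058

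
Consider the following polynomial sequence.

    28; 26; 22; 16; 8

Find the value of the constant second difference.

-2

Δ: -2, -4, -6, -8
Δ²: -2, -2, -2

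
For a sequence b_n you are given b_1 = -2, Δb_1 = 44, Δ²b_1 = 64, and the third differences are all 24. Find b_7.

Build the table forward from the leading diagonal:
D3: 24, 24, 24, 24, 24, 24, 24
D2: 64, 88, 112, 136, 160, 184, 208
D1: 44, 108, 196, 308, 444, 604, 788
b: -2, 42, 150, 346, 654, 1098, 1702

1702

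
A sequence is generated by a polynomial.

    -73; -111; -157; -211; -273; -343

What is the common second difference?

Δ: -38, -46, -54, -62, -70
Δ²: -8, -8, -8, -8

-8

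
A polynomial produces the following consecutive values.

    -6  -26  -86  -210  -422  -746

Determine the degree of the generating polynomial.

3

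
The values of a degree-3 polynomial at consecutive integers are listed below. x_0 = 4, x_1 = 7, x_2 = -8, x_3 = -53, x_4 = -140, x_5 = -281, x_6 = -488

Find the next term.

D1: 3 , -15 , -45 , -87 , -141 , -207
D2: -18 , -30 , -42 , -54 , -66
D3: -12 , -12 , -12 , -12
Constant third difference = -12, so extend:
-66 − 12 = -78;  -207 − 78 = -285;  -488 − 285 = -773

-773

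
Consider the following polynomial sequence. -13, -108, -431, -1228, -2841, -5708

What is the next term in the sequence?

First differences: -95  -323  -797  -1613  -2867
Second differences: -228  -474  -816  -1254
Third differences: -246  -342  -438
Fourth differences: -96  -96
The fourth differences are constant (-96).
-438 − 96 = -534;  -1254 − 534 = -1788;  -2867 − 1788 = -4655;  -5708 − 4655 = -10363

-10363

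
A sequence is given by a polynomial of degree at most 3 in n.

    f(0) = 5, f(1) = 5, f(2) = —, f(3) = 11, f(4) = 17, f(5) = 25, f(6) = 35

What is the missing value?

Using the last 4 terms:
6  8  10
2  2
Constant second difference = 2.
Extend backward: 6 − 2 = 4;  11 − 4 = 7

7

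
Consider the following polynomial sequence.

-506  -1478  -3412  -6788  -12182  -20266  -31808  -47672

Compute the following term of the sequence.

-68818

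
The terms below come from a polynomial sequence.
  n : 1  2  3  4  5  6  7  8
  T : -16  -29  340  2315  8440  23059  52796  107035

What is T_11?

562084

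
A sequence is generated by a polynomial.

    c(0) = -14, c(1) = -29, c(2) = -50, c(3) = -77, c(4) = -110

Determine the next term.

-149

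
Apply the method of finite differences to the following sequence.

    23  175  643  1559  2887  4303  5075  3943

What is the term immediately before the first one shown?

7

D1: 152, 468, 916, 1328, 1416, 772, -1132
D2: 316, 448, 412, 88, -644, -1904
D3: 132, -36, -324, -732, -1260
D4: -168, -288, -408, -528
D5: -120, -120, -120
The fifth differences are constant at -120.
Work back: -168 + 120 = -48;  132 + 48 = 180;  316 − 180 = 136;  152 − 136 = 16;  23 − 16 = 7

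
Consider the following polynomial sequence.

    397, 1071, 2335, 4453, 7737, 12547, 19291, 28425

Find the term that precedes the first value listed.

97

D1: 674  1264  2118  3284  4810  6744  9134
D2: 590  854  1166  1526  1934  2390
D3: 264  312  360  408  456
D4: 48  48  48  48
The fourth differences are constant at 48.
Work back: 264 − 48 = 216;  590 − 216 = 374;  674 − 374 = 300;  397 − 300 = 97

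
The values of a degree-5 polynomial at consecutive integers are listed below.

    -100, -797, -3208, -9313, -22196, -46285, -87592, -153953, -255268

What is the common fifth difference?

-240

D1: -697, -2411, -6105, -12883, -24089, -41307, -66361, -101315
D2: -1714, -3694, -6778, -11206, -17218, -25054, -34954
D3: -1980, -3084, -4428, -6012, -7836, -9900
D4: -1104, -1344, -1584, -1824, -2064
D5: -240, -240, -240, -240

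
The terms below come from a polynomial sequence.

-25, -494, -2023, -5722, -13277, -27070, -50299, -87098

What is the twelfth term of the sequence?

-492154

-469 , -1529 , -3699 , -7555 , -13793 , -23229 , -36799
-1060 , -2170 , -3856 , -6238 , -9436 , -13570
-1110 , -1686 , -2382 , -3198 , -4134
-576 , -696 , -816 , -936
-120 , -120 , -120
Fifth differences constant at -120.
-936 − 120 = -1056;  -4134 − 1056 = -5190;  -13570 − 5190 = -18760;  -36799 − 18760 = -55559;  -87098 − 55559 = -142657
-1056 − 120 = -1176;  -5190 − 1176 = -6366;  -18760 − 6366 = -25126;  -55559 − 25126 = -80685;  -142657 − 80685 = -223342
-1176 − 120 = -1296;  -6366 − 1296 = -7662;  -25126 − 7662 = -32788;  -80685 − 32788 = -113473;  -223342 − 113473 = -336815
-1296 − 120 = -1416;  -7662 − 1416 = -9078;  -32788 − 9078 = -41866;  -113473 − 41866 = -155339;  -336815 − 155339 = -492154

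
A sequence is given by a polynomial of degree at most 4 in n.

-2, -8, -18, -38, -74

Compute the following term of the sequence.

-132

-6 , -10 , -20 , -36
-4 , -10 , -16
-6 , -6
Third differences constant at -6.
-16 − 6 = -22;  -36 − 22 = -58;  -74 − 58 = -132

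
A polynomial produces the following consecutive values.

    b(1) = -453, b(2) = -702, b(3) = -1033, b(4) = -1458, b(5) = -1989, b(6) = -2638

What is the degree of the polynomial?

-249, -331, -425, -531, -649
-82, -94, -106, -118
-12, -12, -12
The third differences are constant, so the polynomial has degree 3.

3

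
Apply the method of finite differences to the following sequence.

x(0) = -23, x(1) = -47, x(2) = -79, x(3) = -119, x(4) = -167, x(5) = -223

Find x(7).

-359

Δ: -24, -32, -40, -48, -56
Δ²: -8, -8, -8, -8
Second differences constant at -8.
-56 − 8 = -64;  -223 − 64 = -287
-64 − 8 = -72;  -287 − 72 = -359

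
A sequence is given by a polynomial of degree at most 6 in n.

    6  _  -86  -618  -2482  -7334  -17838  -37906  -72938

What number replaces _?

2

Using the last 7 terms:
D1: -532  -1864  -4852  -10504  -20068  -35032
D2: -1332  -2988  -5652  -9564  -14964
D3: -1656  -2664  -3912  -5400
D4: -1008  -1248  -1488
D5: -240  -240
Constant fifth difference = -240.
Extend backward: -1008 + 240 = -768;  -1656 + 768 = -888;  -1332 + 888 = -444;  -532 + 444 = -88;  -86 + 88 = 2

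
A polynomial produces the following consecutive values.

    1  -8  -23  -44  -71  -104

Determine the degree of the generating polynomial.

2

D1: -9, -15, -21, -27, -33
D2: -6, -6, -6, -6
The second differences are constant, so the polynomial has degree 2.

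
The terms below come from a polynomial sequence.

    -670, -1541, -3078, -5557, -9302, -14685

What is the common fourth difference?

-48

Δ: -871, -1537, -2479, -3745, -5383
Δ²: -666, -942, -1266, -1638
Δ³: -276, -324, -372
Δ⁴: -48, -48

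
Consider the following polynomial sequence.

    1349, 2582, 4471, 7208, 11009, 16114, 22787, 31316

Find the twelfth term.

90592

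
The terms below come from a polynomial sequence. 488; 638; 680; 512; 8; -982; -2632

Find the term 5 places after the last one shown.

First differences: 150, 42, -168, -504, -990, -1650
Second differences: -108, -210, -336, -486, -660
Third differences: -102, -126, -150, -174
Fourth differences: -24, -24, -24
The fourth differences are constant (-24).
-174 − 24 = -198;  -660 − 198 = -858;  -1650 − 858 = -2508;  -2632 − 2508 = -5140
-198 − 24 = -222;  -858 − 222 = -1080;  -2508 − 1080 = -3588;  -5140 − 3588 = -8728
-222 − 24 = -246;  -1080 − 246 = -1326;  -3588 − 1326 = -4914;  -8728 − 4914 = -13642
-246 − 24 = -270;  -1326 − 270 = -1596;  -4914 − 1596 = -6510;  -13642 − 6510 = -20152
-270 − 24 = -294;  -1596 − 294 = -1890;  -6510 − 1890 = -8400;  -20152 − 8400 = -28552

-28552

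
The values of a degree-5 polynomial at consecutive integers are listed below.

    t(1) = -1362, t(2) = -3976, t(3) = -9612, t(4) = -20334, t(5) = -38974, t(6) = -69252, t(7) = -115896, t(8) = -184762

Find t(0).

-354

First differences: -2614, -5636, -10722, -18640, -30278, -46644, -68866
Second differences: -3022, -5086, -7918, -11638, -16366, -22222
Third differences: -2064, -2832, -3720, -4728, -5856
Fourth differences: -768, -888, -1008, -1128
Fifth differences: -120, -120, -120
The fifth differences are constant at -120.
Work back: -768 + 120 = -648;  -2064 + 648 = -1416;  -3022 + 1416 = -1606;  -2614 + 1606 = -1008;  -1362 + 1008 = -354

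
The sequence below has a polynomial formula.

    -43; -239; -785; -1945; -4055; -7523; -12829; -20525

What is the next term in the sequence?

-31235

Δ: -196, -546, -1160, -2110, -3468, -5306, -7696
Δ²: -350, -614, -950, -1358, -1838, -2390
Δ³: -264, -336, -408, -480, -552
Δ⁴: -72, -72, -72, -72
Fourth differences constant at -72.
-552 − 72 = -624;  -2390 − 624 = -3014;  -7696 − 3014 = -10710;  -20525 − 10710 = -31235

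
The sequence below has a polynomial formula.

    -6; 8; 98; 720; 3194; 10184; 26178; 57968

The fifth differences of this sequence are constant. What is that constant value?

480

Δ: 14, 90, 622, 2474, 6990, 15994, 31790
Δ²: 76, 532, 1852, 4516, 9004, 15796
Δ³: 456, 1320, 2664, 4488, 6792
Δ⁴: 864, 1344, 1824, 2304
Δ⁵: 480, 480, 480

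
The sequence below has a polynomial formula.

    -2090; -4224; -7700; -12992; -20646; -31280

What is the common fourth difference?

D1: -2134, -3476, -5292, -7654, -10634
D2: -1342, -1816, -2362, -2980
D3: -474, -546, -618
D4: -72, -72

-72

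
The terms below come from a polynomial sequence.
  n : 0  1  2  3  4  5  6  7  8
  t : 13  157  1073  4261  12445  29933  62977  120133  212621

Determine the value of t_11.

861797

Δ: 144  916  3188  8184  17488  33044  57156  92488
Δ²: 772  2272  4996  9304  15556  24112  35332
Δ³: 1500  2724  4308  6252  8556  11220
Δ⁴: 1224  1584  1944  2304  2664
Δ⁵: 360  360  360  360
Constant fifth difference = 360, so extend:
2664 + 360 = 3024;  11220 + 3024 = 14244;  35332 + 14244 = 49576;  92488 + 49576 = 142064;  212621 + 142064 = 354685
3024 + 360 = 3384;  14244 + 3384 = 17628;  49576 + 17628 = 67204;  142064 + 67204 = 209268;  354685 + 209268 = 563953
3384 + 360 = 3744;  17628 + 3744 = 21372;  67204 + 21372 = 88576;  209268 + 88576 = 297844;  563953 + 297844 = 861797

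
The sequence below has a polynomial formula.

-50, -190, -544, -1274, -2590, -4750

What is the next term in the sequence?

D1: -140 , -354 , -730 , -1316 , -2160
D2: -214 , -376 , -586 , -844
D3: -162 , -210 , -258
D4: -48 , -48
Constant fourth difference = -48, so extend:
-258 − 48 = -306;  -844 − 306 = -1150;  -2160 − 1150 = -3310;  -4750 − 3310 = -8060

-8060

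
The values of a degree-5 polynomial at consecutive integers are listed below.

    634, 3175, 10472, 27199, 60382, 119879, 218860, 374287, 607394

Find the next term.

944167

D1: 2541  7297  16727  33183  59497  98981  155427  233107
D2: 4756  9430  16456  26314  39484  56446  77680
D3: 4674  7026  9858  13170  16962  21234
D4: 2352  2832  3312  3792  4272
D5: 480  480  480  480
Constant fifth difference = 480, so extend:
4272 + 480 = 4752;  21234 + 4752 = 25986;  77680 + 25986 = 103666;  233107 + 103666 = 336773;  607394 + 336773 = 944167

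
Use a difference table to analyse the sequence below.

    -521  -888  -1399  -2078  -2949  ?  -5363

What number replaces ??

Using the first 5 terms:
-367, -511, -679, -871
-144, -168, -192
-24, -24
Constant third difference = -24.
Extend forward: -192 − 24 = -216;  -871 − 216 = -1087;  -2949 − 1087 = -4036

-4036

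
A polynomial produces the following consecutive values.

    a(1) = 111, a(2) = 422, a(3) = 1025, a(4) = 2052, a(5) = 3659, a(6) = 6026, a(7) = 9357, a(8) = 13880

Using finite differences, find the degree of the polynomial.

4

D1: 311, 603, 1027, 1607, 2367, 3331, 4523
D2: 292, 424, 580, 760, 964, 1192
D3: 132, 156, 180, 204, 228
D4: 24, 24, 24, 24
The fourth differences are constant, so the polynomial has degree 4.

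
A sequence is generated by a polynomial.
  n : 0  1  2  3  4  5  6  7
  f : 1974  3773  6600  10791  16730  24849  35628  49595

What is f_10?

116624

First differences: 1799, 2827, 4191, 5939, 8119, 10779, 13967
Second differences: 1028, 1364, 1748, 2180, 2660, 3188
Third differences: 336, 384, 432, 480, 528
Fourth differences: 48, 48, 48, 48
Constant fourth difference = 48, so extend:
528 + 48 = 576;  3188 + 576 = 3764;  13967 + 3764 = 17731;  49595 + 17731 = 67326
576 + 48 = 624;  3764 + 624 = 4388;  17731 + 4388 = 22119;  67326 + 22119 = 89445
624 + 48 = 672;  4388 + 672 = 5060;  22119 + 5060 = 27179;  89445 + 27179 = 116624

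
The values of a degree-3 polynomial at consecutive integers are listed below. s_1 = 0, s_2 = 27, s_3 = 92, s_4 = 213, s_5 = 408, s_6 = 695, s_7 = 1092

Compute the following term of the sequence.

1617

First differences: 27, 65, 121, 195, 287, 397
Second differences: 38, 56, 74, 92, 110
Third differences: 18, 18, 18, 18
Constant third difference = 18, so extend:
110 + 18 = 128;  397 + 128 = 525;  1092 + 525 = 1617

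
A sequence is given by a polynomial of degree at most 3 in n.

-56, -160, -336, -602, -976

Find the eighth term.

D1: -104, -176, -266, -374
D2: -72, -90, -108
D3: -18, -18
Constant third difference = -18, so extend:
-108 − 18 = -126;  -374 − 126 = -500;  -976 − 500 = -1476
-126 − 18 = -144;  -500 − 144 = -644;  -1476 − 644 = -2120
-144 − 18 = -162;  -644 − 162 = -806;  -2120 − 806 = -2926

-2926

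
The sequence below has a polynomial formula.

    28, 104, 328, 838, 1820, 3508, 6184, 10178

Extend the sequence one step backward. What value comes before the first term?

Δ: 76, 224, 510, 982, 1688, 2676, 3994
Δ²: 148, 286, 472, 706, 988, 1318
Δ³: 138, 186, 234, 282, 330
Δ⁴: 48, 48, 48, 48
The fourth differences are constant at 48.
Work back: 138 − 48 = 90;  148 − 90 = 58;  76 − 58 = 18;  28 − 18 = 10

10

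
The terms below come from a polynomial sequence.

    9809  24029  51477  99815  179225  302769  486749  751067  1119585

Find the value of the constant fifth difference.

360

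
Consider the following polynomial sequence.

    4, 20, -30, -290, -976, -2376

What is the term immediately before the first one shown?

Δ: 16, -50, -260, -686, -1400
Δ²: -66, -210, -426, -714
Δ³: -144, -216, -288
Δ⁴: -72, -72
The fourth differences are constant at -72.
Work back: -144 + 72 = -72;  -66 + 72 = 6;  16 − 6 = 10;  4 − 10 = -6

-6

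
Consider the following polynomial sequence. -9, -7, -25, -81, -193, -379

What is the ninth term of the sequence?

First differences: 2, -18, -56, -112, -186
Second differences: -20, -38, -56, -74
Third differences: -18, -18, -18
The third differences are constant (-18).
-74 − 18 = -92;  -186 − 92 = -278;  -379 − 278 = -657
-92 − 18 = -110;  -278 − 110 = -388;  -657 − 388 = -1045
-110 − 18 = -128;  -388 − 128 = -516;  -1045 − 516 = -1561

-1561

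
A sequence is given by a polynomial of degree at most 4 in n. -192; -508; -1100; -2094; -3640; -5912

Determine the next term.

-316  -592  -994  -1546  -2272
-276  -402  -552  -726
-126  -150  -174
-24  -24
The fourth differences are constant (-24).
-174 − 24 = -198;  -726 − 198 = -924;  -2272 − 924 = -3196;  -5912 − 3196 = -9108

-9108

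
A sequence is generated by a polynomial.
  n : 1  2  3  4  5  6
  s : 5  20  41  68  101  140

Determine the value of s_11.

D1: 15, 21, 27, 33, 39
D2: 6, 6, 6, 6
Constant second difference = 6, so extend:
39 + 6 = 45;  140 + 45 = 185
45 + 6 = 51;  185 + 51 = 236
51 + 6 = 57;  236 + 57 = 293
57 + 6 = 63;  293 + 63 = 356
63 + 6 = 69;  356 + 69 = 425

425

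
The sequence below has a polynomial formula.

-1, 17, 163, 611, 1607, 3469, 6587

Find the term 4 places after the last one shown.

18, 146, 448, 996, 1862, 3118
128, 302, 548, 866, 1256
174, 246, 318, 390
72, 72, 72
Fourth differences constant at 72.
390 + 72 = 462;  1256 + 462 = 1718;  3118 + 1718 = 4836;  6587 + 4836 = 11423
462 + 72 = 534;  1718 + 534 = 2252;  4836 + 2252 = 7088;  11423 + 7088 = 18511
534 + 72 = 606;  2252 + 606 = 2858;  7088 + 2858 = 9946;  18511 + 9946 = 28457
606 + 72 = 678;  2858 + 678 = 3536;  9946 + 3536 = 13482;  28457 + 13482 = 41939

41939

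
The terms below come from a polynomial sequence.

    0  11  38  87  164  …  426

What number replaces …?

Using the first 5 terms:
Δ: 11, 27, 49, 77
Δ²: 16, 22, 28
Δ³: 6, 6
Constant third difference = 6.
Extend forward: 28 + 6 = 34;  77 + 34 = 111;  164 + 111 = 275

275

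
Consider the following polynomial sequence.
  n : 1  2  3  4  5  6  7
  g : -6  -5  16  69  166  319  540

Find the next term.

Δ: 1, 21, 53, 97, 153, 221
Δ²: 20, 32, 44, 56, 68
Δ³: 12, 12, 12, 12
Third differences constant at 12.
68 + 12 = 80;  221 + 80 = 301;  540 + 301 = 841

841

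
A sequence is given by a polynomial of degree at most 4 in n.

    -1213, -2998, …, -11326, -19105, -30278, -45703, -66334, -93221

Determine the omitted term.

-6179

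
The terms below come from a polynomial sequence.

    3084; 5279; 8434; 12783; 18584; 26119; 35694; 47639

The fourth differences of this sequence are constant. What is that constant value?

24

D1: 2195, 3155, 4349, 5801, 7535, 9575, 11945
D2: 960, 1194, 1452, 1734, 2040, 2370
D3: 234, 258, 282, 306, 330
D4: 24, 24, 24, 24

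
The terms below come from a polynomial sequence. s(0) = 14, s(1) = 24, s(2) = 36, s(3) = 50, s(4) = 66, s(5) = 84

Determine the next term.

D1: 10  12  14  16  18
D2: 2  2  2  2
The second differences are constant (2).
18 + 2 = 20;  84 + 20 = 104

104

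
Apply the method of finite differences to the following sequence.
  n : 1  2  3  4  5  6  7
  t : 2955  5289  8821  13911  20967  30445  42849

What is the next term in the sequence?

58731

D1: 2334  3532  5090  7056  9478  12404
D2: 1198  1558  1966  2422  2926
D3: 360  408  456  504
D4: 48  48  48
The fourth differences are constant (48).
504 + 48 = 552;  2926 + 552 = 3478;  12404 + 3478 = 15882;  42849 + 15882 = 58731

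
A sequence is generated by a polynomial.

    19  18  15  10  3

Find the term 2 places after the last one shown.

-17

D1: -1, -3, -5, -7
D2: -2, -2, -2
Second differences constant at -2.
-7 − 2 = -9;  3 − 9 = -6
-9 − 2 = -11;  -6 − 11 = -17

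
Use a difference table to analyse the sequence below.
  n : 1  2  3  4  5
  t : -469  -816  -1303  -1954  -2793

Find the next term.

-3844

Δ: -347, -487, -651, -839
Δ²: -140, -164, -188
Δ³: -24, -24
Third differences constant at -24.
-188 − 24 = -212;  -839 − 212 = -1051;  -2793 − 1051 = -3844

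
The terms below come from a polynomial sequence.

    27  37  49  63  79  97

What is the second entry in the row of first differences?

12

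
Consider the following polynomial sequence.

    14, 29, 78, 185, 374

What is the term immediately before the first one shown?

9

D1: 15  49  107  189
D2: 34  58  82
D3: 24  24
The third differences are constant at 24.
Work back: 34 − 24 = 10;  15 − 10 = 5;  14 − 5 = 9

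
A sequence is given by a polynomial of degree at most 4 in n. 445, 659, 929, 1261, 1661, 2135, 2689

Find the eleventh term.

5825

D1: 214  270  332  400  474  554
D2: 56  62  68  74  80
D3: 6  6  6  6
Constant third difference = 6, so extend:
80 + 6 = 86;  554 + 86 = 640;  2689 + 640 = 3329
86 + 6 = 92;  640 + 92 = 732;  3329 + 732 = 4061
92 + 6 = 98;  732 + 98 = 830;  4061 + 830 = 4891
98 + 6 = 104;  830 + 104 = 934;  4891 + 934 = 5825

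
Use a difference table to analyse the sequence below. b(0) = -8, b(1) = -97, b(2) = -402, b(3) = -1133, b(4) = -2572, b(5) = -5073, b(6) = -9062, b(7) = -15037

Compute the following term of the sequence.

-23568

-89 , -305 , -731 , -1439 , -2501 , -3989 , -5975
-216 , -426 , -708 , -1062 , -1488 , -1986
-210 , -282 , -354 , -426 , -498
-72 , -72 , -72 , -72
Fourth differences constant at -72.
-498 − 72 = -570;  -1986 − 570 = -2556;  -5975 − 2556 = -8531;  -15037 − 8531 = -23568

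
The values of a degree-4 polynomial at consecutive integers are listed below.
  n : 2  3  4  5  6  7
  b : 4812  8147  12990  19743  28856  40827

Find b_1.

2631

Δ: 3335, 4843, 6753, 9113, 11971
Δ²: 1508, 1910, 2360, 2858
Δ³: 402, 450, 498
Δ⁴: 48, 48
The fourth differences are constant at 48.
Work back: 402 − 48 = 354;  1508 − 354 = 1154;  3335 − 1154 = 2181;  4812 − 2181 = 2631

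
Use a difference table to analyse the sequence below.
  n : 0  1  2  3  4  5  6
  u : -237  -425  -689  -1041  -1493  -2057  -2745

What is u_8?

Δ: -188, -264, -352, -452, -564, -688
Δ²: -76, -88, -100, -112, -124
Δ³: -12, -12, -12, -12
Third differences constant at -12.
-124 − 12 = -136;  -688 − 136 = -824;  -2745 − 824 = -3569
-136 − 12 = -148;  -824 − 148 = -972;  -3569 − 972 = -4541

-4541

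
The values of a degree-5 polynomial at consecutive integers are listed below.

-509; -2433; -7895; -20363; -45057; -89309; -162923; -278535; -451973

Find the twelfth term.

-1532963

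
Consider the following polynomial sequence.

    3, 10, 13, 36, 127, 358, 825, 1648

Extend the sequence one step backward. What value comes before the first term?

-8

7  3  23  91  231  467  823
-4  20  68  140  236  356
24  48  72  96  120
24  24  24  24
The fourth differences are constant at 24.
Work back: 24 − 24 = 0;  -4 + 0 = -4;  7 + 4 = 11;  3 − 11 = -8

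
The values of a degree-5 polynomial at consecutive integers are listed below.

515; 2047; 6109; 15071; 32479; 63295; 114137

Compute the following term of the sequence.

First differences: 1532  4062  8962  17408  30816  50842
Second differences: 2530  4900  8446  13408  20026
Third differences: 2370  3546  4962  6618
Fourth differences: 1176  1416  1656
Fifth differences: 240  240
Fifth differences constant at 240.
1656 + 240 = 1896;  6618 + 1896 = 8514;  20026 + 8514 = 28540;  50842 + 28540 = 79382;  114137 + 79382 = 193519

193519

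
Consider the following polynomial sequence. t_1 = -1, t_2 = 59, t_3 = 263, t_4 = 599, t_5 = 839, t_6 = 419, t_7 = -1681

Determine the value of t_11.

-69961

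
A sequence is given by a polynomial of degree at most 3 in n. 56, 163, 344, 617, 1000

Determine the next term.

1511

Δ: 107 , 181 , 273 , 383
Δ²: 74 , 92 , 110
Δ³: 18 , 18
Third differences constant at 18.
110 + 18 = 128;  383 + 128 = 511;  1000 + 511 = 1511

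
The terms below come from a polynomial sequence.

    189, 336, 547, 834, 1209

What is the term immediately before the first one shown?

147, 211, 287, 375
64, 76, 88
12, 12
The third differences are constant at 12.
Work back: 64 − 12 = 52;  147 − 52 = 95;  189 − 95 = 94

94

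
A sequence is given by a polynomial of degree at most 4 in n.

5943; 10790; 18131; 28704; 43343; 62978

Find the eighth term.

D1: 4847, 7341, 10573, 14639, 19635
D2: 2494, 3232, 4066, 4996
D3: 738, 834, 930
D4: 96, 96
Fourth differences constant at 96.
930 + 96 = 1026;  4996 + 1026 = 6022;  19635 + 6022 = 25657;  62978 + 25657 = 88635
1026 + 96 = 1122;  6022 + 1122 = 7144;  25657 + 7144 = 32801;  88635 + 32801 = 121436

121436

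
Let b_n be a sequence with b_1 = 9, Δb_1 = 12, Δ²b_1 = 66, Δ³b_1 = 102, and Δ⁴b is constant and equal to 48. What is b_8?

Build the table forward from the leading diagonal:
Δ⁴: 48, 48, 48, 48, 48, 48, 48, 48
Δ³: 102, 150, 198, 246, 294, 342, 390, 438
Δ²: 66, 168, 318, 516, 762, 1056, 1398, 1788
Δ: 12, 78, 246, 564, 1080, 1842, 2898, 4296
b: 9, 21, 99, 345, 909, 1989, 3831, 6729

6729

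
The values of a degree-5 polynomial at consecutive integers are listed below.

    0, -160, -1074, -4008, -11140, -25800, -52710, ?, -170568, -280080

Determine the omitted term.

Using the first 7 terms:
Δ: -160, -914, -2934, -7132, -14660, -26910
Δ²: -754, -2020, -4198, -7528, -12250
Δ³: -1266, -2178, -3330, -4722
Δ⁴: -912, -1152, -1392
Δ⁵: -240, -240
Constant fifth difference = -240.
Extend forward: -1392 − 240 = -1632;  -4722 − 1632 = -6354;  -12250 − 6354 = -18604;  -26910 − 18604 = -45514;  -52710 − 45514 = -98224

-98224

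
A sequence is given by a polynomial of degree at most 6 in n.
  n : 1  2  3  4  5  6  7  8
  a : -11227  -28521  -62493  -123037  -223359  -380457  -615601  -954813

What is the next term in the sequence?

Δ: -17294 , -33972 , -60544 , -100322 , -157098 , -235144 , -339212
Δ²: -16678 , -26572 , -39778 , -56776 , -78046 , -104068
Δ³: -9894 , -13206 , -16998 , -21270 , -26022
Δ⁴: -3312 , -3792 , -4272 , -4752
Δ⁵: -480 , -480 , -480
Fifth differences constant at -480.
-4752 − 480 = -5232;  -26022 − 5232 = -31254;  -104068 − 31254 = -135322;  -339212 − 135322 = -474534;  -954813 − 474534 = -1429347

-1429347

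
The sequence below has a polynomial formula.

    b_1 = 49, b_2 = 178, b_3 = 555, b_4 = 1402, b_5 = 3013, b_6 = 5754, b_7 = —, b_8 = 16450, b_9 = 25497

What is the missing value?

10063

Using the first 6 terms:
129, 377, 847, 1611, 2741
248, 470, 764, 1130
222, 294, 366
72, 72
Constant fourth difference = 72.
Extend forward: 366 + 72 = 438;  1130 + 438 = 1568;  2741 + 1568 = 4309;  5754 + 4309 = 10063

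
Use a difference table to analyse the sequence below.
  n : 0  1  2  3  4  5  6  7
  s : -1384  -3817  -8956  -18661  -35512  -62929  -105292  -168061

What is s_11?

-2433, -5139, -9705, -16851, -27417, -42363, -62769
-2706, -4566, -7146, -10566, -14946, -20406
-1860, -2580, -3420, -4380, -5460
-720, -840, -960, -1080
-120, -120, -120
The fifth differences are constant (-120).
-1080 − 120 = -1200;  -5460 − 1200 = -6660;  -20406 − 6660 = -27066;  -62769 − 27066 = -89835;  -168061 − 89835 = -257896
-1200 − 120 = -1320;  -6660 − 1320 = -7980;  -27066 − 7980 = -35046;  -89835 − 35046 = -124881;  -257896 − 124881 = -382777
-1320 − 120 = -1440;  -7980 − 1440 = -9420;  -35046 − 9420 = -44466;  -124881 − 44466 = -169347;  -382777 − 169347 = -552124
-1440 − 120 = -1560;  -9420 − 1560 = -10980;  -44466 − 10980 = -55446;  -169347 − 55446 = -224793;  -552124 − 224793 = -776917

-776917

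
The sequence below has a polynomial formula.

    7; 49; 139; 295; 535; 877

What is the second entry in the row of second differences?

66

Δ: 42, 90, 156, 240, 342
Δ²: 48, 66, 84, 102
Δ³: 18, 18, 18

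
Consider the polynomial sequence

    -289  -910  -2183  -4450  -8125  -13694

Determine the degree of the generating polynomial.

4

Δ: -621, -1273, -2267, -3675, -5569
Δ²: -652, -994, -1408, -1894
Δ³: -342, -414, -486
Δ⁴: -72, -72
The fourth differences are constant, so the polynomial has degree 4.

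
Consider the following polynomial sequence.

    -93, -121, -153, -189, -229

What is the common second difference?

-4

Δ: -28, -32, -36, -40
Δ²: -4, -4, -4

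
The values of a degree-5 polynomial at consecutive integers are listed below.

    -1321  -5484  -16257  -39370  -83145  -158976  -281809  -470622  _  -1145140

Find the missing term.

-748905

Using the first 8 terms:
First differences: -4163  -10773  -23113  -43775  -75831  -122833  -188813
Second differences: -6610  -12340  -20662  -32056  -47002  -65980
Third differences: -5730  -8322  -11394  -14946  -18978
Fourth differences: -2592  -3072  -3552  -4032
Fifth differences: -480  -480  -480
Constant fifth difference = -480.
Extend forward: -4032 − 480 = -4512;  -18978 − 4512 = -23490;  -65980 − 23490 = -89470;  -188813 − 89470 = -278283;  -470622 − 278283 = -748905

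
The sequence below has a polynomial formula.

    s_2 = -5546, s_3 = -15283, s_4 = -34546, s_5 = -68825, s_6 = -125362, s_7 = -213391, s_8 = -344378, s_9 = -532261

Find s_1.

Δ: -9737  -19263  -34279  -56537  -88029  -130987  -187883
Δ²: -9526  -15016  -22258  -31492  -42958  -56896
Δ³: -5490  -7242  -9234  -11466  -13938
Δ⁴: -1752  -1992  -2232  -2472
Δ⁵: -240  -240  -240
The fifth differences are constant at -240.
Work back: -1752 + 240 = -1512;  -5490 + 1512 = -3978;  -9526 + 3978 = -5548;  -9737 + 5548 = -4189;  -5546 + 4189 = -1357

-1357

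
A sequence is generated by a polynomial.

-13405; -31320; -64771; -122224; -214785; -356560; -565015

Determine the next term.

First differences: -17915 , -33451 , -57453 , -92561 , -141775 , -208455
Second differences: -15536 , -24002 , -35108 , -49214 , -66680
Third differences: -8466 , -11106 , -14106 , -17466
Fourth differences: -2640 , -3000 , -3360
Fifth differences: -360 , -360
Fifth differences constant at -360.
-3360 − 360 = -3720;  -17466 − 3720 = -21186;  -66680 − 21186 = -87866;  -208455 − 87866 = -296321;  -565015 − 296321 = -861336

-861336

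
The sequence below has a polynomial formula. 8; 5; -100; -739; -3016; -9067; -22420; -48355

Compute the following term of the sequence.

-94264

D1: -3 , -105 , -639 , -2277 , -6051 , -13353 , -25935
D2: -102 , -534 , -1638 , -3774 , -7302 , -12582
D3: -432 , -1104 , -2136 , -3528 , -5280
D4: -672 , -1032 , -1392 , -1752
D5: -360 , -360 , -360
Fifth differences constant at -360.
-1752 − 360 = -2112;  -5280 − 2112 = -7392;  -12582 − 7392 = -19974;  -25935 − 19974 = -45909;  -48355 − 45909 = -94264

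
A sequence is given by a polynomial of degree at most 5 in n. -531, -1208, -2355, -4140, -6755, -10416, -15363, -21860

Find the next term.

-30195

D1: -677  -1147  -1785  -2615  -3661  -4947  -6497
D2: -470  -638  -830  -1046  -1286  -1550
D3: -168  -192  -216  -240  -264
D4: -24  -24  -24  -24
Constant fourth difference = -24, so extend:
-264 − 24 = -288;  -1550 − 288 = -1838;  -6497 − 1838 = -8335;  -21860 − 8335 = -30195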